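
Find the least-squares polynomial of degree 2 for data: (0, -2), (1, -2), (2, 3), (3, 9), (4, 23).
-13/7 + (-153/70)x + (29/14)x²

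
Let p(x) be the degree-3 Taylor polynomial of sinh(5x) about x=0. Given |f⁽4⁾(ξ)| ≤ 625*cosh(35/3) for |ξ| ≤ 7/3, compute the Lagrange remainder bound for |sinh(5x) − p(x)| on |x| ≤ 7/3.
1500625*cosh(35/3)/1944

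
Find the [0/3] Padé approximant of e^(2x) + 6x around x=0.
1/(-1444*x**3/3 + 62*x**2 - 8*x + 1)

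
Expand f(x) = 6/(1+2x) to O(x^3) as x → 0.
6 - 12*x + 24*x**2 + O(x**3)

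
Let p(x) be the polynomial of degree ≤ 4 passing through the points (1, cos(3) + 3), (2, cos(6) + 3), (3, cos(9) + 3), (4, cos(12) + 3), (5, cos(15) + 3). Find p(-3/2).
5005*cos(9)/64 - 2145*cos(6)/32 - 1365*cos(12)/32 + 3003*cos(3)/128 + 1155*cos(15)/128 + 3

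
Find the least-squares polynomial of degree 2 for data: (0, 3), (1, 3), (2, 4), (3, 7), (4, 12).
109/35 + (-43/35)x + (6/7)x²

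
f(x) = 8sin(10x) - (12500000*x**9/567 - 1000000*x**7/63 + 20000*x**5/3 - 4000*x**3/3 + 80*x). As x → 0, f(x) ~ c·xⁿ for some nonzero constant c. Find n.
11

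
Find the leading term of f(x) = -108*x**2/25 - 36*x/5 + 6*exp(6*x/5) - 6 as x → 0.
216*x**3/125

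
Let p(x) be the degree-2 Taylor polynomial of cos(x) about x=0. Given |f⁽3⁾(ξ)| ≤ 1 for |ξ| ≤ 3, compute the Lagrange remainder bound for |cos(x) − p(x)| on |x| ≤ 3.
9/2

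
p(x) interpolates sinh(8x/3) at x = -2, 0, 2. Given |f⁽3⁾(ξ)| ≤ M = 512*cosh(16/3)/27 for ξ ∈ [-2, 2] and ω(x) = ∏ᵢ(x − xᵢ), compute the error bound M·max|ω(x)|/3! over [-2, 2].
4096*sqrt(3)*cosh(16/3)/729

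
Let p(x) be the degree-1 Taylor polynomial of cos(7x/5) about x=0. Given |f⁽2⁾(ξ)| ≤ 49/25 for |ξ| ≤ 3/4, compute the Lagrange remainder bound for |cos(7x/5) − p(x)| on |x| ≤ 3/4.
441/800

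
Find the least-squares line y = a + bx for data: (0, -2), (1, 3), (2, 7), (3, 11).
a = -17/10, b = 43/10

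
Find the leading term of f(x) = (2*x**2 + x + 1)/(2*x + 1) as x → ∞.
x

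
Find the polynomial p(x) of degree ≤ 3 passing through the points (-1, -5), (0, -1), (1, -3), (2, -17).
-x**3 - 3*x**2 + 2*x - 1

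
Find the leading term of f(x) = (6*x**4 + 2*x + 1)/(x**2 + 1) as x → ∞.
6*x**2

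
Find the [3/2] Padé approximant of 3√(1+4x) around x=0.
(6*x**3 + 27*x**2 + 18*x + 3)/(3*x**2 + 4*x + 1)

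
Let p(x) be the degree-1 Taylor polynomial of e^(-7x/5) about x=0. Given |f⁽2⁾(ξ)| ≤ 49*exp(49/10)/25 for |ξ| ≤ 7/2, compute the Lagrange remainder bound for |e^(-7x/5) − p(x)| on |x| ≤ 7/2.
2401*exp(49/10)/200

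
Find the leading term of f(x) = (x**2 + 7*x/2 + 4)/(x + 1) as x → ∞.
x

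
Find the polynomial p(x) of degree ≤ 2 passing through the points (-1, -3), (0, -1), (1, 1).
2*x - 1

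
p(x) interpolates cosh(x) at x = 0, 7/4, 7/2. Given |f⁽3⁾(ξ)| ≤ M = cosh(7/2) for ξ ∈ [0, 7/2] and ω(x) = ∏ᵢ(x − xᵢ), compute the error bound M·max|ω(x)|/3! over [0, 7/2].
343*sqrt(3)*cosh(7/2)/1728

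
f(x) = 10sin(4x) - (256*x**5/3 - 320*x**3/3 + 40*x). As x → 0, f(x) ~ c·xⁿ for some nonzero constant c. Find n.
7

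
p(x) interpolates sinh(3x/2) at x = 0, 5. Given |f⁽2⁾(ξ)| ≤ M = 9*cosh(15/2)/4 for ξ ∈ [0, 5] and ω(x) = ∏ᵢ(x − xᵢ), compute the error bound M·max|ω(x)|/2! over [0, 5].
225*cosh(15/2)/32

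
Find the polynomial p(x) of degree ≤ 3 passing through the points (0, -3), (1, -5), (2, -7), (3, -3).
x**3 - 3*x**2 - 3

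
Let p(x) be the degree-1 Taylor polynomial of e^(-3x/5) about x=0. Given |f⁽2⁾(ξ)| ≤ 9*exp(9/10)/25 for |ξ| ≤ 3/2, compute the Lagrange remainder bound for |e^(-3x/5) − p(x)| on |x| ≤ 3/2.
81*exp(9/10)/200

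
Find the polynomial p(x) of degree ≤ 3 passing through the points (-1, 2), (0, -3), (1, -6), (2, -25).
-3*x**3 + x**2 - x - 3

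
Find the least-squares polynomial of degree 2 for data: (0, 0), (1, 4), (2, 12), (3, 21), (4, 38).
9/35 + (111/70)x + (27/14)x²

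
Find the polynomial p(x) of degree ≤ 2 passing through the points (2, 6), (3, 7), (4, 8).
x + 4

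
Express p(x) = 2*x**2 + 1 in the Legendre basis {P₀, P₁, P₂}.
(5/3)P₀ + (4/3)P₂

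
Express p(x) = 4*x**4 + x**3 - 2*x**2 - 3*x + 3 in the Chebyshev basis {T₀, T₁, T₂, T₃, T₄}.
(7/2)T₀ + (-9/4)T₁ + T₂ + (1/4)T₃ + (1/2)T₄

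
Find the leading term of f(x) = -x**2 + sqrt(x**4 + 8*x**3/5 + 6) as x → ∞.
4*x/5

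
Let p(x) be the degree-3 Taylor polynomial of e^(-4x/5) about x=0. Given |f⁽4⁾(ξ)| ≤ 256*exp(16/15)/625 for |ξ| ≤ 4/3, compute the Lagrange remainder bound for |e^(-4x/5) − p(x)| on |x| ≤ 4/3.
8192*exp(16/15)/151875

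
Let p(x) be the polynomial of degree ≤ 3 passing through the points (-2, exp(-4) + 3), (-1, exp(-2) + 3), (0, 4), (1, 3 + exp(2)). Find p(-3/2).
(5 + 15*exp(2) + (exp(2) + 43)*exp(4))*exp(-4)/16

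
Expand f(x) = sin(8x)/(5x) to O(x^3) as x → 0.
8/5 - 256*x**2/15 + O(x**3)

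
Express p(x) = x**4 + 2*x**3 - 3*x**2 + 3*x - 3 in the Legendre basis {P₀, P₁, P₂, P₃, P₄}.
(-19/5)P₀ + (21/5)P₁ + (-10/7)P₂ + (4/5)P₃ + (8/35)P₄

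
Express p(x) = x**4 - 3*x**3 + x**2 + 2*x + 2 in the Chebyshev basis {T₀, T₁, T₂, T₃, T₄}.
(23/8)T₀ + (-1/4)T₁ + T₂ + (-3/4)T₃ + (1/8)T₄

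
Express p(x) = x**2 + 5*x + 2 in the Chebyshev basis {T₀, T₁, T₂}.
(5/2)T₀ + (5)T₁ + (1/2)T₂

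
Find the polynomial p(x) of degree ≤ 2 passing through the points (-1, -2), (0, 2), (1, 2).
-2*x**2 + 2*x + 2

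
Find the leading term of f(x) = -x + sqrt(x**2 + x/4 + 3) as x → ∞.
1/8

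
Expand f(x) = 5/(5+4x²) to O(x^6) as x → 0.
1 - 4*x**2/5 + 16*x**4/25 + O(x**6)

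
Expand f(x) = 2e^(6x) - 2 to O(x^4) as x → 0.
12*x + 36*x**2 + 72*x**3 + O(x**4)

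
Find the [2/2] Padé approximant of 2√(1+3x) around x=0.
(45*x**2/8 + 15*x/2 + 2)/(9*x**2/16 + 9*x/4 + 1)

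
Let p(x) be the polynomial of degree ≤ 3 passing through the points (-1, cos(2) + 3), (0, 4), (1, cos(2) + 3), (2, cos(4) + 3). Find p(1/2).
cos(2)/2 - cos(4)/16 + 57/16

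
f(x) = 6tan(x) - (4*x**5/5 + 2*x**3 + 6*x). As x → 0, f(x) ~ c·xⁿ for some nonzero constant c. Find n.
7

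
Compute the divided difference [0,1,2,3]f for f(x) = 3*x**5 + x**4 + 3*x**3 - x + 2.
84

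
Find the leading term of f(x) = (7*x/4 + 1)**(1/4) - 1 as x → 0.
7*x/16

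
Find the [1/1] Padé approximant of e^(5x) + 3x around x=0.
(103*x/16 + 1)/(1 - 25*x/16)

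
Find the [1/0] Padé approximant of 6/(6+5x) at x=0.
1 - 5*x/6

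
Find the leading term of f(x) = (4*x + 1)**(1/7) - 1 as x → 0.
4*x/7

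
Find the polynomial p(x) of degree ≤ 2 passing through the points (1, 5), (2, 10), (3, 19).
2*x**2 - x + 4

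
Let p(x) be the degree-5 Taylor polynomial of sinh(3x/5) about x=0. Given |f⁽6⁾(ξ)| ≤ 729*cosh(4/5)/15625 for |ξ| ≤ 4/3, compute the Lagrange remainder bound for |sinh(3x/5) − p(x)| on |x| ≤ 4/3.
256*cosh(4/5)/703125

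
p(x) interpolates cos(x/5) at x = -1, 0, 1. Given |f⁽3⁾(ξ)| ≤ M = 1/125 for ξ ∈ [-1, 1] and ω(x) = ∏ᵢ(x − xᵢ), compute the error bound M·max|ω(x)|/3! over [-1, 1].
sqrt(3)/3375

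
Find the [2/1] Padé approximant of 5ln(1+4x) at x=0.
20*x*(2*x + 3)/(3*(8*x/3 + 1))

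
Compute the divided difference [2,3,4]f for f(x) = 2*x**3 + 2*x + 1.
18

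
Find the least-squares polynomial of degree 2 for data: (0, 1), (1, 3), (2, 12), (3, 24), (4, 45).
37/35 + (-57/70)x + (41/14)x²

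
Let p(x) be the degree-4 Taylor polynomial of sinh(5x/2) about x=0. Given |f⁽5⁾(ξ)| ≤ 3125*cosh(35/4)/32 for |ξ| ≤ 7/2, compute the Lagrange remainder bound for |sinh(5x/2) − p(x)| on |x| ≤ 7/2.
10504375*cosh(35/4)/24576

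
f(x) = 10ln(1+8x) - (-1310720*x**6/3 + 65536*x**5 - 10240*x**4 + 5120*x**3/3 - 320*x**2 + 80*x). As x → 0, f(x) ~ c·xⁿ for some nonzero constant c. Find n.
7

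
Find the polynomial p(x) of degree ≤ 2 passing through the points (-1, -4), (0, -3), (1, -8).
-3*x**2 - 2*x - 3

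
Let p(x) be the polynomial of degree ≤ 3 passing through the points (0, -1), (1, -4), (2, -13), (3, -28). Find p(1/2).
-7/4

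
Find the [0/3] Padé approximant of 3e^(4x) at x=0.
3/(-32*x**3/3 + 8*x**2 - 4*x + 1)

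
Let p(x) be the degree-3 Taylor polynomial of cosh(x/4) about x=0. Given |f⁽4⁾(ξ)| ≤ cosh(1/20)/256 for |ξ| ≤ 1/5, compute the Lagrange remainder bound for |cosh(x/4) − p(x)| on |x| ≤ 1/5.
cosh(1/20)/3840000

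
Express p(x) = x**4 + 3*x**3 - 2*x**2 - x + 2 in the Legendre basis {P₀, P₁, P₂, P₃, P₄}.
(23/15)P₀ + (4/5)P₁ + (-16/21)P₂ + (6/5)P₃ + (8/35)P₄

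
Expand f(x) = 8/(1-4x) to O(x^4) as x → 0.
8 + 32*x + 128*x**2 + 512*x**3 + O(x**4)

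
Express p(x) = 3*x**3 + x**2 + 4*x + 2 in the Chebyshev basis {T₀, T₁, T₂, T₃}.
(5/2)T₀ + (25/4)T₁ + (1/2)T₂ + (3/4)T₃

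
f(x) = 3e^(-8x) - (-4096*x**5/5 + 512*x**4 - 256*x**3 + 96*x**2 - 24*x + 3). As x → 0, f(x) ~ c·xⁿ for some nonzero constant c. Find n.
6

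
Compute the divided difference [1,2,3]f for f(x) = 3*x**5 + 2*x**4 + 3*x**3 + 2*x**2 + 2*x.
340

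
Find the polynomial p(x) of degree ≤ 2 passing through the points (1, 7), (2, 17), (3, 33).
3*x**2 + x + 3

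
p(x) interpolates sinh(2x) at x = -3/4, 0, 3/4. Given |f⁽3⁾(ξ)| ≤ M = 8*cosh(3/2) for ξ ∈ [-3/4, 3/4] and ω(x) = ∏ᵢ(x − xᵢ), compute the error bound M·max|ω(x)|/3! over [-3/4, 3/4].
sqrt(3)*cosh(3/2)/8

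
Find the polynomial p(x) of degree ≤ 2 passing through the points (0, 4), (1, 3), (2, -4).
-3*x**2 + 2*x + 4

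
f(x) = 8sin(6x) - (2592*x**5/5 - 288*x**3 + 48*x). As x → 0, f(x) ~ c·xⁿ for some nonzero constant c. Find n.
7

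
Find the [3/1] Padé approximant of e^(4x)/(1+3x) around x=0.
(896*x**3/39 + 136*x**2/13 + 84*x/13 + 1)/(71*x/13 + 1)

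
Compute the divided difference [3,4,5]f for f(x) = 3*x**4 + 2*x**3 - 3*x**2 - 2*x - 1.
312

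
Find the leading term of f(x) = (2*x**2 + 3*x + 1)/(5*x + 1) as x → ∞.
2*x/5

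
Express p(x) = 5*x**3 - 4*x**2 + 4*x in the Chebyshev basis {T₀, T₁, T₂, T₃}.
(-2)T₀ + (31/4)T₁ + (-2)T₂ + (5/4)T₃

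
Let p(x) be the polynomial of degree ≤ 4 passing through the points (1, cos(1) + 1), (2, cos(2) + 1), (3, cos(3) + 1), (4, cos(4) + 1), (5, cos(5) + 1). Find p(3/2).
35*cos(2)/32 + 7*cos(4)/32 - 5*cos(5)/128 + 35*cos(1)/128 - 35*cos(3)/64 + 1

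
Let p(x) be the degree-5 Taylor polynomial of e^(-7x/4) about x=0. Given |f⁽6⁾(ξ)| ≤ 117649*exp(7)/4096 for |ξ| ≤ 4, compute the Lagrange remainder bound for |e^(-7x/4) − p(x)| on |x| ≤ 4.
117649*exp(7)/720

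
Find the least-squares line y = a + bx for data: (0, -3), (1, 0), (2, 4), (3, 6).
a = -29/10, b = 31/10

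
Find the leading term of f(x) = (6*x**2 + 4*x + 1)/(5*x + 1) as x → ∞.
6*x/5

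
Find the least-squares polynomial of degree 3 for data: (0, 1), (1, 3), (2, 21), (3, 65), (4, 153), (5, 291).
67/63 + (-332/189)x + (100/63)x² + (56/27)x³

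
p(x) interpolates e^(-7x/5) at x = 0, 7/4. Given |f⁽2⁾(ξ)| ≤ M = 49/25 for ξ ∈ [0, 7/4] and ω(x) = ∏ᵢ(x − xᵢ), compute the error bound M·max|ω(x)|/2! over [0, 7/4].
2401/3200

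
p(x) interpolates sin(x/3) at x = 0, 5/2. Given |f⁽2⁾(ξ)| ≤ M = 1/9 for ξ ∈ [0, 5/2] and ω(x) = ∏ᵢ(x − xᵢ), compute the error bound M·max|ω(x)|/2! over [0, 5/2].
25/288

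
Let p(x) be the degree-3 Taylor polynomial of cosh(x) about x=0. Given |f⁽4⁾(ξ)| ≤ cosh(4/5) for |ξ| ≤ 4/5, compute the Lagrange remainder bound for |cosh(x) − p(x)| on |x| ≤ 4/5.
32*cosh(4/5)/1875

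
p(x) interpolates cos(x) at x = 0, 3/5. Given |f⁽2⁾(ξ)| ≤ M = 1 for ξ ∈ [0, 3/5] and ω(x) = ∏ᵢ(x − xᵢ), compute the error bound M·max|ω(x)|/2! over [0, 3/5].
9/200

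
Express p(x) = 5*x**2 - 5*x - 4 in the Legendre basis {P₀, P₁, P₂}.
(-7/3)P₀ + (-5)P₁ + (10/3)P₂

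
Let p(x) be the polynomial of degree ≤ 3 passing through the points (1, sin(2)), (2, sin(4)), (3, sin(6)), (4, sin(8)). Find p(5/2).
9*sin(4)/16 + 9*sin(6)/16 - sin(8)/16 - sin(2)/16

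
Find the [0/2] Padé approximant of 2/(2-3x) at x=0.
1/(1 - 3*x/2)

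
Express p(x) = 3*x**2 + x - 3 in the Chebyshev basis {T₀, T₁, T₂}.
(-3/2)T₀ + T₁ + (3/2)T₂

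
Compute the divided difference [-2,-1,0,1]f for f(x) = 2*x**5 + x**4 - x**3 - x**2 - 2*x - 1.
7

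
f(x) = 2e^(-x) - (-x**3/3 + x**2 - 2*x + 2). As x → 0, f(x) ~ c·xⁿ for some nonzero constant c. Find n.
4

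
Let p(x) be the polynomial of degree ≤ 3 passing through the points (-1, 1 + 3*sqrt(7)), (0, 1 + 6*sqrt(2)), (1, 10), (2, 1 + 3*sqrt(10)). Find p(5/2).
-299/16 - 15*sqrt(7)/16 + 63*sqrt(2)/8 + 105*sqrt(10)/16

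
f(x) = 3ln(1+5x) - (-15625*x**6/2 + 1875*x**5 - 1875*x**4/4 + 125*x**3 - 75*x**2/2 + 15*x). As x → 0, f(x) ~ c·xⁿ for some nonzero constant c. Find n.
7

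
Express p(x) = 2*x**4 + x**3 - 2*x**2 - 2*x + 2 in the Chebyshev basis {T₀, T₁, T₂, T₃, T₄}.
(7/4)T₀ + (-5/4)T₁ + (1/4)T₃ + (1/4)T₄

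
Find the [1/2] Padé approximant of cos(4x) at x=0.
1/(8*x**2 + 1)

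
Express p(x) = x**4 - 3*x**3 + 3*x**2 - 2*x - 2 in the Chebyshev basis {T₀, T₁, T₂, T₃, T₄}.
(-1/8)T₀ + (-17/4)T₁ + (2)T₂ + (-3/4)T₃ + (1/8)T₄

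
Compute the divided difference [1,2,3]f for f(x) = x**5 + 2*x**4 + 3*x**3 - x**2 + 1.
157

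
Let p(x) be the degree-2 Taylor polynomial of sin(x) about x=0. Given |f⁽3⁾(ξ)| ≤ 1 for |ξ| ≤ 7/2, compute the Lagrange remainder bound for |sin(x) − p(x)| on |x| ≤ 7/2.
343/48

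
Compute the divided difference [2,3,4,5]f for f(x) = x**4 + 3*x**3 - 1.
17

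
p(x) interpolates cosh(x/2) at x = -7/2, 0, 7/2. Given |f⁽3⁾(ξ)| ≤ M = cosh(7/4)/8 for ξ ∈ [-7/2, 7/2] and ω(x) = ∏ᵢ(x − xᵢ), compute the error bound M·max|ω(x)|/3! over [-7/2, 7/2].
343*sqrt(3)*cosh(7/4)/1728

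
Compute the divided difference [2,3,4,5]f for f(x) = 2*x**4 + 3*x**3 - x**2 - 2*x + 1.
31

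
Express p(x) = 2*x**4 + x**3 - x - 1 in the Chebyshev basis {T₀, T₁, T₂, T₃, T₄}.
(-1/4)T₀ + (-1/4)T₁ + T₂ + (1/4)T₃ + (1/4)T₄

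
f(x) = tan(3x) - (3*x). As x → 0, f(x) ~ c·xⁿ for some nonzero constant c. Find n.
3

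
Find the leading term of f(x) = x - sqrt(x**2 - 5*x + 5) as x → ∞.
5/2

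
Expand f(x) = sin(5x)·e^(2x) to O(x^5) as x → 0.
5*x + 10*x**2 - 65*x**3/6 - 35*x**4 + O(x**5)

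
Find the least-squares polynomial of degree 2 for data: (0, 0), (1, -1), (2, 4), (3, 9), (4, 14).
-24/35 + (13/35)x + (6/7)x²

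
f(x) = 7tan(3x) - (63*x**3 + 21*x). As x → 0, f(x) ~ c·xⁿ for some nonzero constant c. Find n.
5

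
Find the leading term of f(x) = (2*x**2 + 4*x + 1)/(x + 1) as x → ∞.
2*x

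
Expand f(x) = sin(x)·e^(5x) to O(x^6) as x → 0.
x + 5*x**2 + 37*x**3/3 + 20*x**4 + 719*x**5/30 + O(x**6)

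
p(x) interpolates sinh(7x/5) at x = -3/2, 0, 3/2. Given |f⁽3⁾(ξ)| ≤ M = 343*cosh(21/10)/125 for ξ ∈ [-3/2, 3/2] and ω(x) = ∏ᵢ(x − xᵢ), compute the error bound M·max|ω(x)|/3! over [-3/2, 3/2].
343*sqrt(3)*cosh(21/10)/1000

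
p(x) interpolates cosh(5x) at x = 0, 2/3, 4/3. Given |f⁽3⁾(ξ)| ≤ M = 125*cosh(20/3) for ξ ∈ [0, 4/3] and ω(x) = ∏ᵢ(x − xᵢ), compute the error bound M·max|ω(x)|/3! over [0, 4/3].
1000*sqrt(3)*cosh(20/3)/729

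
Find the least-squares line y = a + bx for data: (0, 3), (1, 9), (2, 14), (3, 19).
a = 33/10, b = 53/10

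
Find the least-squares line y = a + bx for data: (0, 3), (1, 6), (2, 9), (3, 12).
a = 3, b = 3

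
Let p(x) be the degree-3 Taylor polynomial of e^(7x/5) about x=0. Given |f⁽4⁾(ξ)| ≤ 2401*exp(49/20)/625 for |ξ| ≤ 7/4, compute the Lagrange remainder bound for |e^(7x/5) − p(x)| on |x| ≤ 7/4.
5764801*exp(49/20)/3840000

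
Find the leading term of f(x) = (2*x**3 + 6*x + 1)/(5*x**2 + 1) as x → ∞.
2*x/5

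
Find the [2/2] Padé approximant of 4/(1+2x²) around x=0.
4/(2*x**2 + 1)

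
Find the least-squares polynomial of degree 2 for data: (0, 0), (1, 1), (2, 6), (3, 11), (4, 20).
-4/35 + (3/7)x + (8/7)x²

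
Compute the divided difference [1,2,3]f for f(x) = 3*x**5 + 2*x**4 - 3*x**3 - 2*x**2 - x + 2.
300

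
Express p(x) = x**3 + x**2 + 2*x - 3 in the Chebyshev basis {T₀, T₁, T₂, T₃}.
(-5/2)T₀ + (11/4)T₁ + (1/2)T₂ + (1/4)T₃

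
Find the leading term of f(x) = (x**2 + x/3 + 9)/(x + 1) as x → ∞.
x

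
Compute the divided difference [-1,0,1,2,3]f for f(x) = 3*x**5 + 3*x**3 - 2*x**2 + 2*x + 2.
15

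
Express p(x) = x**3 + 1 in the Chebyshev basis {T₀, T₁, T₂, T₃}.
T₀ + (3/4)T₁ + (1/4)T₃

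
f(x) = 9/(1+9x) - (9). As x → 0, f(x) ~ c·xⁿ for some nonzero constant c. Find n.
1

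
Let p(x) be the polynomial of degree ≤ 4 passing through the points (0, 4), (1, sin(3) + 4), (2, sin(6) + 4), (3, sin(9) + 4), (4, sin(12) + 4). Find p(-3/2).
1485*sin(6)/64 - 385*sin(9)/32 - 693*sin(3)/32 + 315*sin(12)/128 + 4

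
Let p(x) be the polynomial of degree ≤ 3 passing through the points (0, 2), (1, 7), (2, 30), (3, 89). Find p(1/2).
27/8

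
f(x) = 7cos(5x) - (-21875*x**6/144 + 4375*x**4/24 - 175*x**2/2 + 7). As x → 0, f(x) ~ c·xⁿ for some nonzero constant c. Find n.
8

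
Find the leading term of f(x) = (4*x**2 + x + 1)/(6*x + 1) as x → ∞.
2*x/3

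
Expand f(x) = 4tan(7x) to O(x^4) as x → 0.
28*x + 1372*x**3/3 + O(x**4)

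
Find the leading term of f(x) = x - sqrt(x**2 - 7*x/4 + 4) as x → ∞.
7/8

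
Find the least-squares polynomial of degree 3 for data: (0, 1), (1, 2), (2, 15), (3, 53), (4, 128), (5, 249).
143/126 + (-245/108)x + (211/252)x² + (103/54)x³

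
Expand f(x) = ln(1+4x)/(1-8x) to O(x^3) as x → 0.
4*x + 24*x**2 + O(x**3)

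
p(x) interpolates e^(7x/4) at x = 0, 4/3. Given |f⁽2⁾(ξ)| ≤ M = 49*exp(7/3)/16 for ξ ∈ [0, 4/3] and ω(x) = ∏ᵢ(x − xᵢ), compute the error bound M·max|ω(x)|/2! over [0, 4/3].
49*exp(7/3)/72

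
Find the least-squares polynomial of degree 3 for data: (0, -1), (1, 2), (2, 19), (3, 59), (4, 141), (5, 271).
-62/63 + (151/189)x + (55/252)x² + (227/108)x³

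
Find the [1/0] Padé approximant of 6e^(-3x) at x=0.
6 - 18*x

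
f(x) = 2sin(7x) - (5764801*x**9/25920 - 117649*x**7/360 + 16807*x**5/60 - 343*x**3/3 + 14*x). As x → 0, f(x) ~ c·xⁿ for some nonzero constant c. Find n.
11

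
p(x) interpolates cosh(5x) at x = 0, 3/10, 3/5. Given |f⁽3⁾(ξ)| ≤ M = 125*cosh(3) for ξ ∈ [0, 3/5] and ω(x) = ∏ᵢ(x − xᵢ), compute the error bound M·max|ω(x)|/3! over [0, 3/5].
sqrt(3)*cosh(3)/8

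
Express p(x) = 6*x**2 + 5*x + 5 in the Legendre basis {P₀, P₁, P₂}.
(7)P₀ + (5)P₁ + (4)P₂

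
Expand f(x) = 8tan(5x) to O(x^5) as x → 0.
40*x + 1000*x**3/3 + O(x**5)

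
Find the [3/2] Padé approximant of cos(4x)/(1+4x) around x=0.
(112*x**3/3 - 28*x**2/3 - 4*x + 1)/(1 - 52*x**2/3)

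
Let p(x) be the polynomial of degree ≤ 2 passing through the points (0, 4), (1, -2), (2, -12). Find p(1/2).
3/2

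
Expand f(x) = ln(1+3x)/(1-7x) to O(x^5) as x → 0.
3*x + 33*x**2/2 + 249*x**3/2 + 3405*x**4/4 + O(x**5)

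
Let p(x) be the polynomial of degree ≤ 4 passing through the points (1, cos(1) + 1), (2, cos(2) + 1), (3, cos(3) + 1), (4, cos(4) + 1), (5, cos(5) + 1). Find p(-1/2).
1485*cos(3)/64 + 315*cos(5)/128 + 1 + 1155*cos(1)/128 - 385*cos(4)/32 - 693*cos(2)/32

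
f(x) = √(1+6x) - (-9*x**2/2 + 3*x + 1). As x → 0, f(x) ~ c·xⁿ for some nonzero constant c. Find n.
3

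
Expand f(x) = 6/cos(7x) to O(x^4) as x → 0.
6 + 147*x**2 + O(x**4)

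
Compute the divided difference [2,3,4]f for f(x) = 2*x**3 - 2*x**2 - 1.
16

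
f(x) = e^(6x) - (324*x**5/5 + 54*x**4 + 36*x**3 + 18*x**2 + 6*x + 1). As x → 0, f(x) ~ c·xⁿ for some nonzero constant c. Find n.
6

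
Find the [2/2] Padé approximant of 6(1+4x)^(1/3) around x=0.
(224*x**2/9 + 28*x + 6)/(40*x**2/27 + 10*x/3 + 1)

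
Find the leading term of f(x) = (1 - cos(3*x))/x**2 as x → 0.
9/2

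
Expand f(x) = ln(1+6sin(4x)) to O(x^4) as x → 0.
24*x - 288*x**2 + 4544*x**3 + O(x**4)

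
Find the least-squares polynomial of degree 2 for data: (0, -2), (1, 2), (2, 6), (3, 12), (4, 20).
-62/35 + (89/35)x + (5/7)x²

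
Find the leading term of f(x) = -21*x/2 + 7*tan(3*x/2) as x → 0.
63*x**3/8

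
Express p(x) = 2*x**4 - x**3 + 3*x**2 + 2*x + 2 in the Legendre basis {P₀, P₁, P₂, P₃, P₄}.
(17/5)P₀ + (7/5)P₁ + (22/7)P₂ + (-2/5)P₃ + (16/35)P₄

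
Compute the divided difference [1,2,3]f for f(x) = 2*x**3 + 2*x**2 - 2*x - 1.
14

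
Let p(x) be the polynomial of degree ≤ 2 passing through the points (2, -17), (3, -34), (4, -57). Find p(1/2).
-11/4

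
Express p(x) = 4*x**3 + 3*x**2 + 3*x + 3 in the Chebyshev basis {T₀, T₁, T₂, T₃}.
(9/2)T₀ + (6)T₁ + (3/2)T₂ + T₃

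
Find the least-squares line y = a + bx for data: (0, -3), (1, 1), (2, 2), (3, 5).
a = -5/2, b = 5/2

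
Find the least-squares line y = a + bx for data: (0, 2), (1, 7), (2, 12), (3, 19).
a = 8/5, b = 28/5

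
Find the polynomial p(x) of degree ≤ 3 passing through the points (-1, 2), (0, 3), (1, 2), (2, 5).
x**3 - x**2 - x + 3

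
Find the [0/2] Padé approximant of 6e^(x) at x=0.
6/(x**2/2 - x + 1)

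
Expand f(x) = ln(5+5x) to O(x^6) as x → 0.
log(5) + x - x**2/2 + x**3/3 - x**4/4 + x**5/5 + O(x**6)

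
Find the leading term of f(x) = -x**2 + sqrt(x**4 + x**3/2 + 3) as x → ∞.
x/4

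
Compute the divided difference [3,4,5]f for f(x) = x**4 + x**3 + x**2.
110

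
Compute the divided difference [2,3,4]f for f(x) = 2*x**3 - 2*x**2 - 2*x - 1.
16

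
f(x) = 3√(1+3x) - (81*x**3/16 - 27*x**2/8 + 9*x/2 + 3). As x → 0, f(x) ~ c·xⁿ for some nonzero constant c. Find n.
4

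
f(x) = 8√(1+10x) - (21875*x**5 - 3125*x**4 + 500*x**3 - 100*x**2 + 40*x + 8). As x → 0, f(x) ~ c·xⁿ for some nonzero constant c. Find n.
6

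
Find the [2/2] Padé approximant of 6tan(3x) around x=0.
18*x/(1 - 3*x**2)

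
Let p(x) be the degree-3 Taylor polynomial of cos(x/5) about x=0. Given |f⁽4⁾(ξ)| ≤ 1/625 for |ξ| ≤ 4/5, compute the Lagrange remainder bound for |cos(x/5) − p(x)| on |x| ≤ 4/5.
32/1171875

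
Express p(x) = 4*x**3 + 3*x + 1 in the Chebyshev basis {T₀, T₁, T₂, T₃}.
T₀ + (6)T₁ + T₃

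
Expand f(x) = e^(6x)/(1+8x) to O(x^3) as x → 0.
1 - 2*x + 34*x**2 + O(x**3)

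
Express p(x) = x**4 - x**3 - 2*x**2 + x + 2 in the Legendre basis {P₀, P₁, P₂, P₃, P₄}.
(23/15)P₀ + (2/5)P₁ + (-16/21)P₂ + (-2/5)P₃ + (8/35)P₄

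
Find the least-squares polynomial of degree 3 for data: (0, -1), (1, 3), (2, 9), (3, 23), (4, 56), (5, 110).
-115/126 + (3835/756)x + (-629/252)x² + (32/27)x³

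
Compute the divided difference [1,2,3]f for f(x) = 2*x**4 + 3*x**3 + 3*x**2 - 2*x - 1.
71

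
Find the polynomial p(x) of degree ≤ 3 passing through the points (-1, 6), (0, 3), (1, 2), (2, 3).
x**2 - 2*x + 3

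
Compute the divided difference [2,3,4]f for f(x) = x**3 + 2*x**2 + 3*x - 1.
11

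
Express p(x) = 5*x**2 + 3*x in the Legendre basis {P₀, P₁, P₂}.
(5/3)P₀ + (3)P₁ + (10/3)P₂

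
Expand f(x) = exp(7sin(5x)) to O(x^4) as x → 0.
1 + 35*x + 1225*x**2/2 + 7000*x**3 + O(x**4)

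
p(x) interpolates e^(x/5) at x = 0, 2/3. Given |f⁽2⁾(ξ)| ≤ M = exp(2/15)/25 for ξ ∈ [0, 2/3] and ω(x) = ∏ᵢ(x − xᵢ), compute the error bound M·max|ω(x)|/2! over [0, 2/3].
exp(2/15)/450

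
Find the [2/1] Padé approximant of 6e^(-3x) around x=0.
(9*x**2 - 12*x + 6)/(x + 1)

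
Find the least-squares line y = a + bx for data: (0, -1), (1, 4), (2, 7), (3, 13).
a = -1, b = 9/2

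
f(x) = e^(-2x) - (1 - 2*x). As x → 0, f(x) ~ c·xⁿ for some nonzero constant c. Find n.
2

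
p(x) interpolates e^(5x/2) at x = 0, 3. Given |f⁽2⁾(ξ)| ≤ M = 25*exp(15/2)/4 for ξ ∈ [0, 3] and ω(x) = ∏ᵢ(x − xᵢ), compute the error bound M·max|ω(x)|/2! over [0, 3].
225*exp(15/2)/32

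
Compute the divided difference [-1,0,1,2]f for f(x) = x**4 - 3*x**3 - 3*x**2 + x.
-1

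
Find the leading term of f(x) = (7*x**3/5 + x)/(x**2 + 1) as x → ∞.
7*x/5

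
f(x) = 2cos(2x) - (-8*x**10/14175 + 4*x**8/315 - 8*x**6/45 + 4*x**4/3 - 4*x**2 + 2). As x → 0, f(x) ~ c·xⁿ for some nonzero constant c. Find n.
12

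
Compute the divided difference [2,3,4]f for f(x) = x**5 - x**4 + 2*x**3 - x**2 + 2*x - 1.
247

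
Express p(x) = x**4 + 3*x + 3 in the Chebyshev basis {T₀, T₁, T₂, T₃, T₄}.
(27/8)T₀ + (3)T₁ + (1/2)T₂ + (1/8)T₄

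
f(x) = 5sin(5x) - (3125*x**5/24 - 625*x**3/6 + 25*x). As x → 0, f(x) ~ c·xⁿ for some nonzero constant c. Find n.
7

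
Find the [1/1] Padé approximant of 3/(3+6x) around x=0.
1/(2*x + 1)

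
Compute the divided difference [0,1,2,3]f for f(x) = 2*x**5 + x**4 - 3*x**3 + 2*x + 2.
53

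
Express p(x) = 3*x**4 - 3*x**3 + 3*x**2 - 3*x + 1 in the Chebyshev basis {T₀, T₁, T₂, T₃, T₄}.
(29/8)T₀ + (-21/4)T₁ + (3)T₂ + (-3/4)T₃ + (3/8)T₄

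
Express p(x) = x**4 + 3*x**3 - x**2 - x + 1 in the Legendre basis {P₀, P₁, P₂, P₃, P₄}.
(13/15)P₀ + (4/5)P₁ + (-2/21)P₂ + (6/5)P₃ + (8/35)P₄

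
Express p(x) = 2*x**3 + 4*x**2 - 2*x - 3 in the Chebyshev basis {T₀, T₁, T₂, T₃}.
-T₀ + (-1/2)T₁ + (2)T₂ + (1/2)T₃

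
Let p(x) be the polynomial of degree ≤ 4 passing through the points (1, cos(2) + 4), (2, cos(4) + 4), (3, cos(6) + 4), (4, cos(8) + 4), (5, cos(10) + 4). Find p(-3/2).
3003*cos(2)/128 + 1155*cos(10)/128 + 4 - 1365*cos(8)/32 - 2145*cos(4)/32 + 5005*cos(6)/64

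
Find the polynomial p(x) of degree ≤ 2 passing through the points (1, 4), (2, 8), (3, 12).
4*x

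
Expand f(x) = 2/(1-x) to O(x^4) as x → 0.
2 + 2*x + 2*x**2 + 2*x**3 + O(x**4)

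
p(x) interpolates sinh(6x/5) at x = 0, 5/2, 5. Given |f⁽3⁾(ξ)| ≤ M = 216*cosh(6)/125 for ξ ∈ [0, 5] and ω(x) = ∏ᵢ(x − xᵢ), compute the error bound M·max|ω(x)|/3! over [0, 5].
sqrt(3)*cosh(6)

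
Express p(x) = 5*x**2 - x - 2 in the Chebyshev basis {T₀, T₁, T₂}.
(1/2)T₀ - T₁ + (5/2)T₂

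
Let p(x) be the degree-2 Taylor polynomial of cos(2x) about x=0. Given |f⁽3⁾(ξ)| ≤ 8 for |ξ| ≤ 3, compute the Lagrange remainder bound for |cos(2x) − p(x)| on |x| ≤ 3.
36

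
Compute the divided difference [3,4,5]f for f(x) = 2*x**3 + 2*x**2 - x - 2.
26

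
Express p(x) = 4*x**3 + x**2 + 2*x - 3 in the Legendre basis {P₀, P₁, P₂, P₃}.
(-8/3)P₀ + (22/5)P₁ + (2/3)P₂ + (8/5)P₃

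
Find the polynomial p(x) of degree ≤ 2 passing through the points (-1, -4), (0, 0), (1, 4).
4*x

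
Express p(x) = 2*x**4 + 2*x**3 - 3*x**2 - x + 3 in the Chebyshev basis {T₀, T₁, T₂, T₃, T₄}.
(9/4)T₀ + (1/2)T₁ + (-1/2)T₂ + (1/2)T₃ + (1/4)T₄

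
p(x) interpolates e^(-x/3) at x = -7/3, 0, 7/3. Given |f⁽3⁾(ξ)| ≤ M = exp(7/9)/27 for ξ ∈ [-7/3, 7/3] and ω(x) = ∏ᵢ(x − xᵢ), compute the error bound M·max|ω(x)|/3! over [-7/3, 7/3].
343*sqrt(3)*exp(7/9)/19683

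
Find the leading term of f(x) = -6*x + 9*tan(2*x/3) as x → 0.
8*x**3/9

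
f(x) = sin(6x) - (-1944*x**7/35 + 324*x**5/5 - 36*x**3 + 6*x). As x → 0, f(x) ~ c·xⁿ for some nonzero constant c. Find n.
9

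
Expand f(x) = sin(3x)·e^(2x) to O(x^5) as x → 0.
3*x + 6*x**2 + 3*x**3/2 - 5*x**4 + O(x**5)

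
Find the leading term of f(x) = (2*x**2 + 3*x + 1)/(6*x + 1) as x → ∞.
x/3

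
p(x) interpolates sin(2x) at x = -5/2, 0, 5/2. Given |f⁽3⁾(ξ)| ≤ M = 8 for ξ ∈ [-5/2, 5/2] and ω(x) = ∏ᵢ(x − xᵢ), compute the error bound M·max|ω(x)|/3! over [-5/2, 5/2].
125*sqrt(3)/27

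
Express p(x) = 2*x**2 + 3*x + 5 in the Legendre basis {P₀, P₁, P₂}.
(17/3)P₀ + (3)P₁ + (4/3)P₂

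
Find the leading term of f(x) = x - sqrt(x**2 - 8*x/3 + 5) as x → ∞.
4/3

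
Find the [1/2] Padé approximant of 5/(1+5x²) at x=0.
5/(5*x**2 + 1)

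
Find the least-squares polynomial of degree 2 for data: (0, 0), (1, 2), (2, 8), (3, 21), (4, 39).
6/35 + (-101/70)x + (39/14)x²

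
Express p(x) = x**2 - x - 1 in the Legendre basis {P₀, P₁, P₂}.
(-2/3)P₀ - P₁ + (2/3)P₂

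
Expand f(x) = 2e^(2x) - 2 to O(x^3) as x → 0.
4*x + 4*x**2 + O(x**3)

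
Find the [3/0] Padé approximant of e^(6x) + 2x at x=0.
36*x**3 + 18*x**2 + 8*x + 1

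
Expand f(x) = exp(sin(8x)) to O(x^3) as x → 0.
1 + 8*x + 32*x**2 + O(x**3)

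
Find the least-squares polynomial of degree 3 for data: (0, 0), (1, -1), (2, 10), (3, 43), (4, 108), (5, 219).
-8/63 + (-443/189)x + (-2/63)x² + (50/27)x³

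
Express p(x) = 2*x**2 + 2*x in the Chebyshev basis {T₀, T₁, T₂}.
T₀ + (2)T₁ + T₂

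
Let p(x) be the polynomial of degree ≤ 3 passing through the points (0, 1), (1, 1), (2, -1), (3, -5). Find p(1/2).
5/4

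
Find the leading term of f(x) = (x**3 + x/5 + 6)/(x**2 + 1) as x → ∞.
x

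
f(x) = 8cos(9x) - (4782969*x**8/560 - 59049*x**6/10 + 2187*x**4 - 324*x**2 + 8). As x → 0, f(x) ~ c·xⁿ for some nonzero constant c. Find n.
10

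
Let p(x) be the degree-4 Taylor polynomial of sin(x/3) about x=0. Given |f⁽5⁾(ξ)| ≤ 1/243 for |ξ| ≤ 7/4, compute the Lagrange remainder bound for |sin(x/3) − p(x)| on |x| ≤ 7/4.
16807/29859840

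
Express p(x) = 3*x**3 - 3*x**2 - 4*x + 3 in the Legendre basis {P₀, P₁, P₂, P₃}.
(2)P₀ + (-11/5)P₁ + (-2)P₂ + (6/5)P₃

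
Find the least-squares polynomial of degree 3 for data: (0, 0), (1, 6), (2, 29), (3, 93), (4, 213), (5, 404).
5/14 + (1/84)x + (11/7)x² + (35/12)x³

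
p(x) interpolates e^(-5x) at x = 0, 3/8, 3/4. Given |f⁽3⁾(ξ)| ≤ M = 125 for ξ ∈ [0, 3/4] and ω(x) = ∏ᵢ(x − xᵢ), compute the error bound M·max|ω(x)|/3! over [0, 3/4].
125*sqrt(3)/512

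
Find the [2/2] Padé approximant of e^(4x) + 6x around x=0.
(7*x**2/3 + 19*x/2 + 1)/(-2*x**2/3 - x/2 + 1)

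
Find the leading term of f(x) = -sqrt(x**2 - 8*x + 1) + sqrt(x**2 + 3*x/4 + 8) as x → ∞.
35/8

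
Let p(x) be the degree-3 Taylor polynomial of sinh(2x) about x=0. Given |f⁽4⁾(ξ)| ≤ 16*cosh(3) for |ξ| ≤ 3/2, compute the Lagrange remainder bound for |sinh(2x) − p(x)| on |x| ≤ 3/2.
27*cosh(3)/8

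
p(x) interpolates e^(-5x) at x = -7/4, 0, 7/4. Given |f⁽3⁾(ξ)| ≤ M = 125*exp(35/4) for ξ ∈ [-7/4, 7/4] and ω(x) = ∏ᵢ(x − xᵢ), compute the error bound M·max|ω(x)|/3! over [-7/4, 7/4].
42875*sqrt(3)*exp(35/4)/1728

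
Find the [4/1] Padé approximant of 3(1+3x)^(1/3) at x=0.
(x**4 - 8*x**3/5 + 18*x**2/5 + 48*x/5 + 3)/(11*x/5 + 1)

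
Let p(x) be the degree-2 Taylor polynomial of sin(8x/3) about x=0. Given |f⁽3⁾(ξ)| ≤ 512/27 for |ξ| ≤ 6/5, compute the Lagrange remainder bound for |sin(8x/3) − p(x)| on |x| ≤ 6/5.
2048/375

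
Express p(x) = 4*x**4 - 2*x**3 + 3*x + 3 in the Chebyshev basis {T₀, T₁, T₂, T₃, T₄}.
(9/2)T₀ + (3/2)T₁ + (2)T₂ + (-1/2)T₃ + (1/2)T₄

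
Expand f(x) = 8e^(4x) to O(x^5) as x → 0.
8 + 32*x + 64*x**2 + 256*x**3/3 + 256*x**4/3 + O(x**5)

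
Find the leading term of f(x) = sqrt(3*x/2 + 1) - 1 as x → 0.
3*x/4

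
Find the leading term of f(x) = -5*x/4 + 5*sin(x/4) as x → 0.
-5*x**3/384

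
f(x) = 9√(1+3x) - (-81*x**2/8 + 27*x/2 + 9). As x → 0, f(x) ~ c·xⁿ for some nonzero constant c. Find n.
3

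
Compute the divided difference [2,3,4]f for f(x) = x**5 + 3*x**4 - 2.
450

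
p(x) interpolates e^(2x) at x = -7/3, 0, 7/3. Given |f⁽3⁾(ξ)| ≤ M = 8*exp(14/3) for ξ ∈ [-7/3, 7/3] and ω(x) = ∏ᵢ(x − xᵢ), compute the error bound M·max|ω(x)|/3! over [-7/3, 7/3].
2744*sqrt(3)*exp(14/3)/729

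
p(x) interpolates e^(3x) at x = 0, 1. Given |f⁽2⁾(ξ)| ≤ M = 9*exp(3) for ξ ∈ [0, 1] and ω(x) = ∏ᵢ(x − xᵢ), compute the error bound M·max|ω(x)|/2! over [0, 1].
9*exp(3)/8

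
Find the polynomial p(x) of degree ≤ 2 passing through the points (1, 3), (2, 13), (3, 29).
3*x**2 + x - 1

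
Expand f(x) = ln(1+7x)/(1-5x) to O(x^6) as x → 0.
7*x + 21*x**2/2 + 1001*x**3/6 + 2807*x**4/12 + 271859*x**5/60 + O(x**6)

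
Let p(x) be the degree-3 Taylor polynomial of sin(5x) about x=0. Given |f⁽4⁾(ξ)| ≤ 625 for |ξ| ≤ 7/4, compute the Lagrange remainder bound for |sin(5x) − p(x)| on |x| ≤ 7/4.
1500625/6144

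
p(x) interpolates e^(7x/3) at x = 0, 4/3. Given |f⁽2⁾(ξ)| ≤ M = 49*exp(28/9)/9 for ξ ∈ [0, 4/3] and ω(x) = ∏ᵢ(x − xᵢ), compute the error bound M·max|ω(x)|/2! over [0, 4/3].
98*exp(28/9)/81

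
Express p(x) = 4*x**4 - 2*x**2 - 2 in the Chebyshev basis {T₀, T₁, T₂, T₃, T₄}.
(-3/2)T₀ + T₂ + (1/2)T₄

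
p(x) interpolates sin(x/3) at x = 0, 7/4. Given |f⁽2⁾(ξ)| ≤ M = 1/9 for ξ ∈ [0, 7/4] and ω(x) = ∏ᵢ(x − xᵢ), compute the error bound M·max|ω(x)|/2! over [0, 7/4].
49/1152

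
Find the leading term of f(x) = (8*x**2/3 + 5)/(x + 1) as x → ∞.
8*x/3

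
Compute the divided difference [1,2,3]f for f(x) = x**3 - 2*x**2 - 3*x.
4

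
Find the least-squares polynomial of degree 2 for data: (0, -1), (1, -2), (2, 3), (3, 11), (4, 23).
-44/35 + (-153/70)x + (29/14)x²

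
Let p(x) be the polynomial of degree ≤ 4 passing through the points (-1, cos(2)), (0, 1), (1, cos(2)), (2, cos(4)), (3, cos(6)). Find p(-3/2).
-105/32 + 693*cos(2)/128 + 35*cos(6)/128 - 45*cos(4)/32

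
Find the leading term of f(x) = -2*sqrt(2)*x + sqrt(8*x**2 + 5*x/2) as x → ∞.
5*sqrt(2)/16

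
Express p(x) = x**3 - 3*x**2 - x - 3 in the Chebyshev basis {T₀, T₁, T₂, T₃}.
(-9/2)T₀ + (-1/4)T₁ + (-3/2)T₂ + (1/4)T₃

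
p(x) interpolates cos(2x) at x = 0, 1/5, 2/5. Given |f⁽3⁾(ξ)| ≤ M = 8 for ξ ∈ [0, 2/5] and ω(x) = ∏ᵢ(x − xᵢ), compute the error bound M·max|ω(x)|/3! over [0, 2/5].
8*sqrt(3)/3375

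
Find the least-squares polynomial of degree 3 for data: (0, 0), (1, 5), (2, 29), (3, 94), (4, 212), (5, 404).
1/9 + (-109/378)x + (457/252)x² + (311/108)x³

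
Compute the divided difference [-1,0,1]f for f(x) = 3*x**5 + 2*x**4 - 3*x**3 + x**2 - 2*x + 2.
3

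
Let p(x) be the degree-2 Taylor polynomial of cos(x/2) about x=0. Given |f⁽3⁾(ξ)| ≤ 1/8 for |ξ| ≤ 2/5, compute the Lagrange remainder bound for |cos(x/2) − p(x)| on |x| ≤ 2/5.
1/750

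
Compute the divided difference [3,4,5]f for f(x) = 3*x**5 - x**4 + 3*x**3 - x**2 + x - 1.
1918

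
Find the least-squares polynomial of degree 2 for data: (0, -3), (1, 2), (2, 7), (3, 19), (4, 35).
-86/35 + (71/70)x + (29/14)x²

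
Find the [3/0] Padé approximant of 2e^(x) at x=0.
x**3/3 + x**2 + 2*x + 2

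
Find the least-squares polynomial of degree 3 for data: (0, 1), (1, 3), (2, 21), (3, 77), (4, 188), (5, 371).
151/126 + (-1297/756)x + (-23/126)x² + (331/108)x³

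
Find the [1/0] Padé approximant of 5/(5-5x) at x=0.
x + 1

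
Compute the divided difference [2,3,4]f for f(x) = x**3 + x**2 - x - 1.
10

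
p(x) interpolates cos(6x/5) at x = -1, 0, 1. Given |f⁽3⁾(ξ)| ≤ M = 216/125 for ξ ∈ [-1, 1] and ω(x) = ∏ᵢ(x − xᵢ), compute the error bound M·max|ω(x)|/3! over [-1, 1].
8*sqrt(3)/125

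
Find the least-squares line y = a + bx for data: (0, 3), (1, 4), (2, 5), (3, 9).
a = 12/5, b = 19/10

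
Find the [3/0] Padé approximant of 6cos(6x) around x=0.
6 - 108*x**2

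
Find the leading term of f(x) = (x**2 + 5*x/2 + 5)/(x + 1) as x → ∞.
x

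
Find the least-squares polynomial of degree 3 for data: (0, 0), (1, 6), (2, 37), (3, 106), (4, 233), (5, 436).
-3/14 + (121/84)x + (18/7)x² + (35/12)x³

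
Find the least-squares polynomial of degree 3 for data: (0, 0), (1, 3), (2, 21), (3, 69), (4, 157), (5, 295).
25/126 + (-1927/756)x + (355/126)x² + (205/108)x³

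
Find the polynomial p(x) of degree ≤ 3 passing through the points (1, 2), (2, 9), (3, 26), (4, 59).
x**3 - x**2 + 3*x - 1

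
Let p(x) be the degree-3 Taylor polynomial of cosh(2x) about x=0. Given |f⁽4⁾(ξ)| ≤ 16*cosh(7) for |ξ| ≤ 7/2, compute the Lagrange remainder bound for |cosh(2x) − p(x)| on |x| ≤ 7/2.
2401*cosh(7)/24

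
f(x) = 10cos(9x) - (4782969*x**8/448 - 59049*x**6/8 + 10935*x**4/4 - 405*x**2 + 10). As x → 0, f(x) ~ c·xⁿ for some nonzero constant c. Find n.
10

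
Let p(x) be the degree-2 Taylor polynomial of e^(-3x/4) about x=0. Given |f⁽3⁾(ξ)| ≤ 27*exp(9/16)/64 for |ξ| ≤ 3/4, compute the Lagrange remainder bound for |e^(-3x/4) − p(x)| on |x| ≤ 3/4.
243*exp(9/16)/8192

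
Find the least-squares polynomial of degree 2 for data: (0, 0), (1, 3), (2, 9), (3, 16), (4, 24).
-8/35 + (207/70)x + (11/14)x²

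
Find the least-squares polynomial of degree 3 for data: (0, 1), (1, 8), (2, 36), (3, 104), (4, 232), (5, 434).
145/126 + (1103/756)x + (125/63)x² + (325/108)x³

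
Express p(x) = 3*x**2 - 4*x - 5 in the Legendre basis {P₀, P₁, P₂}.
(-4)P₀ + (-4)P₁ + (2)P₂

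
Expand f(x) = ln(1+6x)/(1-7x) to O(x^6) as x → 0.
6*x + 24*x**2 + 240*x**3 + 1356*x**4 + 55236*x**5/5 + O(x**6)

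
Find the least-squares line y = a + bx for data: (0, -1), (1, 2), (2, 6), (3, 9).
a = -11/10, b = 17/5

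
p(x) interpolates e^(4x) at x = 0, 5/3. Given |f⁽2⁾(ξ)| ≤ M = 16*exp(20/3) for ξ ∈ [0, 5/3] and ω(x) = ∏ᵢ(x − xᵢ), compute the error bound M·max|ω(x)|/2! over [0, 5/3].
50*exp(20/3)/9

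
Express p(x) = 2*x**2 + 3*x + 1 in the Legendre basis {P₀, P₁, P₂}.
(5/3)P₀ + (3)P₁ + (4/3)P₂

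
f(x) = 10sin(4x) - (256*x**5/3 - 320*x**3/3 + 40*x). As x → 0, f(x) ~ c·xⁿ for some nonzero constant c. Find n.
7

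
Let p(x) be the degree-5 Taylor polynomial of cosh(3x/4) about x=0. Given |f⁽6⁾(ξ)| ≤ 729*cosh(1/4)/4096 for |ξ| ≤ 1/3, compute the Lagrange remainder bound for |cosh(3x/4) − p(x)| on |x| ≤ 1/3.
cosh(1/4)/2949120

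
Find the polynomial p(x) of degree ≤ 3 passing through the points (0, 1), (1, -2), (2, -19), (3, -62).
-2*x**3 - x**2 + 1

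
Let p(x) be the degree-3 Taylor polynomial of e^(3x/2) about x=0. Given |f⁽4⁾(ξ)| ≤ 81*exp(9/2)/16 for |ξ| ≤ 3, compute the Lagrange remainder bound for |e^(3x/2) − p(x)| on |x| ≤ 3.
2187*exp(9/2)/128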